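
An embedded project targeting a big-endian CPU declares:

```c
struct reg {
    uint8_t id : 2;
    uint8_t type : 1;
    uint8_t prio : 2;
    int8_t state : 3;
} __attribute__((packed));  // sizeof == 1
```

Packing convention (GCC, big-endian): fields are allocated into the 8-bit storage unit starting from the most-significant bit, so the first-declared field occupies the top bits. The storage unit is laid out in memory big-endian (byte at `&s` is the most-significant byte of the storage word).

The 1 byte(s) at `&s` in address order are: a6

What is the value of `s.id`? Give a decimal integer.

[0]=0xa6 (big-endian) → word 0xa6
id [6+:2] = (word>>6) & 0x3 = 2  ←
type [5+:1] = (word>>5) & 0x1 = 1
prio [3+:2] = (word>>3) & 0x3 = 0
state [0+:3] = (word>>0) & 0x7 = 6

2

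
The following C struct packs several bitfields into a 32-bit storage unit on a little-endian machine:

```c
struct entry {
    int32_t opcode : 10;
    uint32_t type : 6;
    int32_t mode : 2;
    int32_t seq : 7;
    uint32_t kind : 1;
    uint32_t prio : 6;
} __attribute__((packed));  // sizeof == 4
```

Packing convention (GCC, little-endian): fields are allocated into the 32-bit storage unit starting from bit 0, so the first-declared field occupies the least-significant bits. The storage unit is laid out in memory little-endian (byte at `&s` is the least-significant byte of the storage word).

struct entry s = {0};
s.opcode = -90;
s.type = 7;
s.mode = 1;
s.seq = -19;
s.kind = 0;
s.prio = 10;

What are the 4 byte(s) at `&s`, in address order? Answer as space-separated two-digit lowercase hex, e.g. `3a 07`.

a6 1f b5 29

[0+:10] opcode=-90 & 0x3ff = 0x3a6; word=0x000003a6
[10+:6] type=7 & 0x3f = 0x7; word=0x00001fa6
[16+:2] mode=1 & 0x3 = 0x1; word=0x00011fa6
[18+:7] seq=-19 & 0x7f = 0x6d; word=0x01b51fa6
[25+:1] kind=0 & 0x1 = 0x0; word=0x01b51fa6
[26+:6] prio=10 & 0x3f = 0xa; word=0x29b51fa6
word = 0x29b51fa6 → little-endian bytes:
  [0]=0xa6  [1]=0x1f  [2]=0xb5  [3]=0x29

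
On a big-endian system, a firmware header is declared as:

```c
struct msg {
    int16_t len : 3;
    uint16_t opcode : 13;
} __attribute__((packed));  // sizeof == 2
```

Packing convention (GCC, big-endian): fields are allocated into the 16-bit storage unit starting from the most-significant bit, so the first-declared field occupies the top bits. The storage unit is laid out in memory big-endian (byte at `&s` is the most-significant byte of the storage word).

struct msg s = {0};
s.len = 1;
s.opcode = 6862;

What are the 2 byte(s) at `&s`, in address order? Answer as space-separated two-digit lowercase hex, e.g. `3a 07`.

3a ce

len:3 = 1 → 0x1 << 13 → word 0x2000
opcode:13 = 6862 → 0x1ace << 0 → word 0x3ace
word = 0x3ace → big-endian bytes:
  [0]=0x3a  [1]=0xce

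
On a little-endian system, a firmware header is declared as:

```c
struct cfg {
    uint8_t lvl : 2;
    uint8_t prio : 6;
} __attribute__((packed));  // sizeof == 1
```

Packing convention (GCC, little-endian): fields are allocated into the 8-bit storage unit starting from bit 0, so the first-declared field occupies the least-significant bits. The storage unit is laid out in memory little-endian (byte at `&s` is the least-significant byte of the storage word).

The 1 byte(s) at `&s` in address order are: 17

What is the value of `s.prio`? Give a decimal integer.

5

[0]=0x17 (little-endian) → word 0x17
lvl [0+:2] = (word>>0) & 0x3 = 3
prio [2+:6] = (word>>2) & 0x3f = 5  ←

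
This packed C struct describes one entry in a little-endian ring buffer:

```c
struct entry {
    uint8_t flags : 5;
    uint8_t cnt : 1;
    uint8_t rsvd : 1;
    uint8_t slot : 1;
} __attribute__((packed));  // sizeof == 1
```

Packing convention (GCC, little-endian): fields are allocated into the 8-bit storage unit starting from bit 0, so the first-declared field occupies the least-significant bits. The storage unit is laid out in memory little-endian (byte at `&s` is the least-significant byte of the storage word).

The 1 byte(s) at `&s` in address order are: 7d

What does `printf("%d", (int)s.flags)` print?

[0]=0x7d (little-endian) → word 0x7d
flags:5 @ bit 0 → (0x7d>>0)&0x1f = 0x1d  ←
cnt:1 @ bit 5 → (0x7d>>5)&0x1 = 0x1
rsvd:1 @ bit 6 → (0x7d>>6)&0x1 = 0x1
slot:1 @ bit 7 → (0x7d>>7)&0x1 = 0x0

29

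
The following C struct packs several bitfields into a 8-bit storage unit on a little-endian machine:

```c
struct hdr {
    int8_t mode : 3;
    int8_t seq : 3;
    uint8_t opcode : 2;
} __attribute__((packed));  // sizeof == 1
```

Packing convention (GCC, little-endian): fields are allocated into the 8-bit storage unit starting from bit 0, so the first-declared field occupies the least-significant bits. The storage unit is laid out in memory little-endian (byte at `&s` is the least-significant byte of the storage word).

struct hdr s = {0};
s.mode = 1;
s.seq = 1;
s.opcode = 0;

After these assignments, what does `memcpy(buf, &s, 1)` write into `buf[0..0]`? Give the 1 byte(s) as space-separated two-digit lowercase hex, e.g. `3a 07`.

09

mode:3 = 1 → 0x1 << 0 → word 0x01
seq:3 = 1 → 0x1 << 3 → word 0x09
opcode:2 = 0 → 0x0 << 6 → word 0x09
word = 0x09 → little-endian bytes:
  [0]=0x09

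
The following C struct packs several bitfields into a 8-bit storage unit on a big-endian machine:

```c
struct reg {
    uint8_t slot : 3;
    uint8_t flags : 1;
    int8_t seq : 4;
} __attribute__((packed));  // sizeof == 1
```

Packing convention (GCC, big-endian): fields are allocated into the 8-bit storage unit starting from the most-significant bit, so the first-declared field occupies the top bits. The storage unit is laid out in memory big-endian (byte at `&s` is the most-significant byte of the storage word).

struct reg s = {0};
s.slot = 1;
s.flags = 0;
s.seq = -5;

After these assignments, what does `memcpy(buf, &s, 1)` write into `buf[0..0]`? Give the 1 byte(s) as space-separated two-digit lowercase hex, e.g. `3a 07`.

2b

slot:3 = 1 → 0x1 << 5 → word 0x20
flags:1 = 0 → 0x0 << 4 → word 0x20
seq:4 = -5 → 0xb << 0 → word 0x2b
word = 0x2b → big-endian bytes:
  [0]=0x2b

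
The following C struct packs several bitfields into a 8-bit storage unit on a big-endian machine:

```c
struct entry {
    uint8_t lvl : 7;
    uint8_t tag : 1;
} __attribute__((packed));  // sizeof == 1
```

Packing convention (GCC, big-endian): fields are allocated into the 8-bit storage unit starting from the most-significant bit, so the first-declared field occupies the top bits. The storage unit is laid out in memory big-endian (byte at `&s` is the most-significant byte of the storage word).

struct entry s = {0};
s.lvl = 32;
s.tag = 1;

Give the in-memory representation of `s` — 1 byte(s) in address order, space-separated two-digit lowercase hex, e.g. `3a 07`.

lvl:7 = 32 → 0x20 << 1 → word 0x40
tag:1 = 1 → 0x1 << 0 → word 0x41
word = 0x41 → big-endian bytes:
  [0]=0x41

41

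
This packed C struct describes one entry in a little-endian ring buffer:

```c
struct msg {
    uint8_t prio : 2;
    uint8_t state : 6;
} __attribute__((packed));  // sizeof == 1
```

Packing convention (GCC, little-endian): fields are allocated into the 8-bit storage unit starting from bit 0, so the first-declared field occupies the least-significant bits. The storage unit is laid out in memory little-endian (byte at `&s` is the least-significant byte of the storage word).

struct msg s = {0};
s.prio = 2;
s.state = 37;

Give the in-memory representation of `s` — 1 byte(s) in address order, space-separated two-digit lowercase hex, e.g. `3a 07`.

96

prio:2 = 2 → 0x2 << 0 → word 0x02
state:6 = 37 → 0x25 << 2 → word 0x96
word = 0x96 → little-endian bytes:
  [0]=0x96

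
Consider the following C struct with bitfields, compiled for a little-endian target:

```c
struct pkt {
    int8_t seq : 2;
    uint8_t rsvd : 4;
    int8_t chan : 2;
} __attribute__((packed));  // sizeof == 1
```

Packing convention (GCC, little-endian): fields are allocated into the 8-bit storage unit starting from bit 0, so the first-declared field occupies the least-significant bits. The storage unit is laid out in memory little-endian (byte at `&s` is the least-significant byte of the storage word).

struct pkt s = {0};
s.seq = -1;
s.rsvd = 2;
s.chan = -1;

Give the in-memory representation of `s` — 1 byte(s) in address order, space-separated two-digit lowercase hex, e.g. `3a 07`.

seq (2b) val=-1 bits=0x3 at bit 0: 0x03
rsvd (4b) val=2 bits=0x2 at bit 2: 0x0b
chan (2b) val=-1 bits=0x3 at bit 6: 0xcb
word = 0xcb → little-endian bytes:
  [0]=0xcb

cb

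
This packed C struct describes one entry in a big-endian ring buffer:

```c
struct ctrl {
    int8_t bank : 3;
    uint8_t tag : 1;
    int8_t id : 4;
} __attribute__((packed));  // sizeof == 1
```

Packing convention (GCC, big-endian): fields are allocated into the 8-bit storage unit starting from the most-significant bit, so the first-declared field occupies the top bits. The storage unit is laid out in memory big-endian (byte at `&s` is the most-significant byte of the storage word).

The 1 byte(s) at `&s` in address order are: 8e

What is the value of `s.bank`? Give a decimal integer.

[0]=0x8e (big-endian) → word 0x8e
bank:3 @ bit 5 → (0x8e>>5)&0x7 = 0x4  ←
tag:1 @ bit 4 → (0x8e>>4)&0x1 = 0x0
id:4 @ bit 0 → (0x8e>>0)&0xf = 0xe
bank signed 3b, MSB=1: 4 - 8 = -4

-4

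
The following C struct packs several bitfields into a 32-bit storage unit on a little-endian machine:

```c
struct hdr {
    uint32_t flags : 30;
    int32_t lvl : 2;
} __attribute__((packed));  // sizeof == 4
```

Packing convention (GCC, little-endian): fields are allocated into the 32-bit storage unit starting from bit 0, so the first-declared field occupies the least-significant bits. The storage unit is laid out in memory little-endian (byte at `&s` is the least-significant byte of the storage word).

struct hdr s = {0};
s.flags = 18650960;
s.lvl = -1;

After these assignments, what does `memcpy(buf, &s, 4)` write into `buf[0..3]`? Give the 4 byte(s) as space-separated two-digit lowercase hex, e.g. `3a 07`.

flags:30 = 18650960 → 0x11c9750 << 0 → word 0x011c9750
lvl:2 = -1 → 0x3 << 30 → word 0xc11c9750
word = 0xc11c9750 → little-endian bytes:
  [0]=0x50  [1]=0x97  [2]=0x1c  [3]=0xc1

50 97 1c c1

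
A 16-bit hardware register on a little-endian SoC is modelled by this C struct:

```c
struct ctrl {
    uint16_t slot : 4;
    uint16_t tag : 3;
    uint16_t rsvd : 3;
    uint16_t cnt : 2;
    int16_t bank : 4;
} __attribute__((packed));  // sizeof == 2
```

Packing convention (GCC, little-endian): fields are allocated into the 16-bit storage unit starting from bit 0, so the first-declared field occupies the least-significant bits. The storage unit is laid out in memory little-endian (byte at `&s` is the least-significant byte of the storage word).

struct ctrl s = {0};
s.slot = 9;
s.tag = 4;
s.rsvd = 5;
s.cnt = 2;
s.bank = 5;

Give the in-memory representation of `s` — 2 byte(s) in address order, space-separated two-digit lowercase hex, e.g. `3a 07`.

slot:4 = 9 → 0x9 << 0 → word 0x0009
tag:3 = 4 → 0x4 << 4 → word 0x0049
rsvd:3 = 5 → 0x5 << 7 → word 0x02c9
cnt:2 = 2 → 0x2 << 10 → word 0x0ac9
bank:4 = 5 → 0x5 << 12 → word 0x5ac9
word = 0x5ac9 → little-endian bytes:
  [0]=0xc9  [1]=0x5a

c9 5a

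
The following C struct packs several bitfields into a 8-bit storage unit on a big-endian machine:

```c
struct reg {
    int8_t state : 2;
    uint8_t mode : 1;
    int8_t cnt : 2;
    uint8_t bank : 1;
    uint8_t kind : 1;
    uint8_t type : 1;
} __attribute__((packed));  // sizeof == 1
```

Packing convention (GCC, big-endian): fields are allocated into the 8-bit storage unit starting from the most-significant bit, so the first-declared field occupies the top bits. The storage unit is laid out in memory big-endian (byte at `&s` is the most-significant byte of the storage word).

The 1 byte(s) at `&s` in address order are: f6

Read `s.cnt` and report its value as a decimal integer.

[0]=0xf6 (big-endian) → word 0xf6
state:2 @ bit 6 → (0xf6>>6)&0x3 = 0x3
mode:1 @ bit 5 → (0xf6>>5)&0x1 = 0x1
cnt:2 @ bit 3 → (0xf6>>3)&0x3 = 0x2  ←
bank:1 @ bit 2 → (0xf6>>2)&0x1 = 0x1
kind:1 @ bit 1 → (0xf6>>1)&0x1 = 0x1
type:1 @ bit 0 → (0xf6>>0)&0x1 = 0x0
cnt signed 2b, MSB=1: 2 - 4 = -2

-2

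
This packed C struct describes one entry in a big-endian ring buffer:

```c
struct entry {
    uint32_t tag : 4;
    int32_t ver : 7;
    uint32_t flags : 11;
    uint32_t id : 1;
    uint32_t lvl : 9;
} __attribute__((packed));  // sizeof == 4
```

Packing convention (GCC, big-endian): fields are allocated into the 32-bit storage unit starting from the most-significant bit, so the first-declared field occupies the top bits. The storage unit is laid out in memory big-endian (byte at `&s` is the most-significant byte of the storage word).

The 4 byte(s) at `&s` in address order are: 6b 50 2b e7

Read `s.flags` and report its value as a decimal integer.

1034

[0]=0x6b [1]=0x50 [2]=0x2b [3]=0xe7 (big-endian) → word 0x6b502be7
tag [28+:4] = (word>>28) & 0xf = 6
ver [21+:7] = (word>>21) & 0x7f = 90
flags [10+:11] = (word>>10) & 0x7ff = 1034  ←
id [9+:1] = (word>>9) & 0x1 = 1
lvl [0+:9] = (word>>0) & 0x1ff = 487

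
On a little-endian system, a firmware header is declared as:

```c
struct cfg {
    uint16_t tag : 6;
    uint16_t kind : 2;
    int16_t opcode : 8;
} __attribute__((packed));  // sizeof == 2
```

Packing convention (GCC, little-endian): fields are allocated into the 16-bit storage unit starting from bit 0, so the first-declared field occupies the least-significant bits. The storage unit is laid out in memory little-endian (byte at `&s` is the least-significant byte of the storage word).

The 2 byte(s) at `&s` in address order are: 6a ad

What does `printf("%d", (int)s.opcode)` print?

-83

[0]=0x6a [1]=0xad (little-endian) → word 0xad6a
tag:6 @ bit 0 → (0xad6a>>0)&0x3f = 0x2a
kind:2 @ bit 6 → (0xad6a>>6)&0x3 = 0x1
opcode:8 @ bit 8 → (0xad6a>>8)&0xff = 0xad  ←
opcode signed 8b, MSB=1: 173 - 256 = -83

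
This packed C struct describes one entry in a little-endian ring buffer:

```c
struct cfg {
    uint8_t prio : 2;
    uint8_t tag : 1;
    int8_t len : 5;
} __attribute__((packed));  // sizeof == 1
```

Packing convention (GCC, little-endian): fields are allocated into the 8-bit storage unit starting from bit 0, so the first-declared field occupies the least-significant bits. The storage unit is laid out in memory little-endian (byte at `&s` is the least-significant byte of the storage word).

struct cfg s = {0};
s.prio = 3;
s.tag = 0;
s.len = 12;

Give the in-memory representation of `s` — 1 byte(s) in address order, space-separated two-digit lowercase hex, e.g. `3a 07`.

prio (2b) val=3 bits=0x3 at bit 0: 0x03
tag (1b) val=0 bits=0x0 at bit 2: 0x03
len (5b) val=12 bits=0xc at bit 3: 0x63
word = 0x63 → little-endian bytes:
  [0]=0x63

63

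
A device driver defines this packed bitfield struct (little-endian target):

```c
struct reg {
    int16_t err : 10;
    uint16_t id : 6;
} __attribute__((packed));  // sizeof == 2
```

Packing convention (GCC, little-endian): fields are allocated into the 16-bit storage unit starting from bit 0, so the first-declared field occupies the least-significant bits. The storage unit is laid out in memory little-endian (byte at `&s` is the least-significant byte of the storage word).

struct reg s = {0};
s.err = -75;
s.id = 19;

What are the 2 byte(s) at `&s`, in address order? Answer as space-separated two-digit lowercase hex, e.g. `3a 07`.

err:10 = -75 → 0x3b5 << 0 → word 0x03b5
id:6 = 19 → 0x13 << 10 → word 0x4fb5
word = 0x4fb5 → little-endian bytes:
  [0]=0xb5  [1]=0x4f

b5 4f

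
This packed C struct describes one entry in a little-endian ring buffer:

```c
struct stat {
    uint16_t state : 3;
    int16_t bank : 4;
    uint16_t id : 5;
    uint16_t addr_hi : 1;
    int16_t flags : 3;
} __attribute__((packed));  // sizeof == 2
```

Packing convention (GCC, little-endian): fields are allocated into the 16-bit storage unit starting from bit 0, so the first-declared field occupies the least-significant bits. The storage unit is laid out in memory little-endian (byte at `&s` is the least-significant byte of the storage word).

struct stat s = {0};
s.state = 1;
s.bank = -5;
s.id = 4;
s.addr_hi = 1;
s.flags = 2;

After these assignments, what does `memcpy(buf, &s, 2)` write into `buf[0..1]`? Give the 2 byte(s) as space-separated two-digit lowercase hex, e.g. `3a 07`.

59 52

[0+:3] state=1 & 0x7 = 0x1; word=0x0001
[3+:4] bank=-5 & 0xf = 0xb; word=0x0059
[7+:5] id=4 & 0x1f = 0x4; word=0x0259
[12+:1] addr_hi=1 & 0x1 = 0x1; word=0x1259
[13+:3] flags=2 & 0x7 = 0x2; word=0x5259
word = 0x5259 → little-endian bytes:
  [0]=0x59  [1]=0x52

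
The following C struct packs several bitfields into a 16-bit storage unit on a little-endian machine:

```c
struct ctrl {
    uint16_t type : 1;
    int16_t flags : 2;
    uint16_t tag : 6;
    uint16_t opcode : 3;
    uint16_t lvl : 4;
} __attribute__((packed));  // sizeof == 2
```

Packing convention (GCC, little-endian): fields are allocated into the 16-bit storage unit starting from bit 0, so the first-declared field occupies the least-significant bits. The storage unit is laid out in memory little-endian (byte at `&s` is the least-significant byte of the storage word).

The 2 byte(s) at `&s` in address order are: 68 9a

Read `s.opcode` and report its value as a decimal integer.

[0]=0x68 [1]=0x9a (little-endian) → word 0x9a68
type [0+:1] = (word>>0) & 0x1 = 0
flags [1+:2] = (word>>1) & 0x3 = 0
tag [3+:6] = (word>>3) & 0x3f = 13
opcode [9+:3] = (word>>9) & 0x7 = 5  ←
lvl [12+:4] = (word>>12) & 0xf = 9

5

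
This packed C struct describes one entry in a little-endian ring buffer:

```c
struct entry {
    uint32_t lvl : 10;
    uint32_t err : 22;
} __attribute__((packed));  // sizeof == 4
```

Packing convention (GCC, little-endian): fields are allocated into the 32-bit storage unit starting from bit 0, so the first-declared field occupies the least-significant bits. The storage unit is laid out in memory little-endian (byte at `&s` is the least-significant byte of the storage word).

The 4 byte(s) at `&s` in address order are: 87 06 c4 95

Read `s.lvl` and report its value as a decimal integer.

647

[0]=0x87 [1]=0x06 [2]=0xc4 [3]=0x95 (little-endian) → word 0x95c40687
lvl:10 @ bit 0 → (0x95c40687>>0)&0x3ff = 0x287  ←
err:22 @ bit 10 → (0x95c40687>>10)&0x3fffff = 0x257101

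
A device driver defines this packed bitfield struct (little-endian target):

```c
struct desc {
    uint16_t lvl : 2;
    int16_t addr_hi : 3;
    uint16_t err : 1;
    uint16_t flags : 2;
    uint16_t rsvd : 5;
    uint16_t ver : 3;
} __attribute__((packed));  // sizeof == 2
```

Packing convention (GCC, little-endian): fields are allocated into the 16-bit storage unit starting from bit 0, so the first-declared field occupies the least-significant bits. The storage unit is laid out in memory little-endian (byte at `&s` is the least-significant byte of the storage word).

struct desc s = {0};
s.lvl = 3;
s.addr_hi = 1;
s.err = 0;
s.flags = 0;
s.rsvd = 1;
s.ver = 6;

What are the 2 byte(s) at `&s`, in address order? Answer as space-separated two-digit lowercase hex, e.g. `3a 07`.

lvl:2 = 3 → 0x3 << 0 → word 0x0003
addr_hi:3 = 1 → 0x1 << 2 → word 0x0007
err:1 = 0 → 0x0 << 5 → word 0x0007
flags:2 = 0 → 0x0 << 6 → word 0x0007
rsvd:5 = 1 → 0x1 << 8 → word 0x0107
ver:3 = 6 → 0x6 << 13 → word 0xc107
word = 0xc107 → little-endian bytes:
  [0]=0x07  [1]=0xc1

07 c1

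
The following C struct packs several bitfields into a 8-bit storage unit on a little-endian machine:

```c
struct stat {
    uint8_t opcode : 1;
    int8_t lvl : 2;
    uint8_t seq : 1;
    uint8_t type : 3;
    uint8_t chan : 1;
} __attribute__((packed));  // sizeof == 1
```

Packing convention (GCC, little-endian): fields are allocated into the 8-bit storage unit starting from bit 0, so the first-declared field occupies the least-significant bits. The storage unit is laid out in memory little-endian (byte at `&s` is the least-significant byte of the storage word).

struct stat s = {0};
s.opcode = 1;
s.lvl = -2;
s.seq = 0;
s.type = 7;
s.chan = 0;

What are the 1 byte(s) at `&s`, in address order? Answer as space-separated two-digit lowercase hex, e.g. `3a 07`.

opcode (1b) val=1 bits=0x1 at bit 0: 0x01
lvl (2b) val=-2 bits=0x2 at bit 1: 0x05
seq (1b) val=0 bits=0x0 at bit 3: 0x05
type (3b) val=7 bits=0x7 at bit 4: 0x75
chan (1b) val=0 bits=0x0 at bit 7: 0x75
word = 0x75 → little-endian bytes:
  [0]=0x75

75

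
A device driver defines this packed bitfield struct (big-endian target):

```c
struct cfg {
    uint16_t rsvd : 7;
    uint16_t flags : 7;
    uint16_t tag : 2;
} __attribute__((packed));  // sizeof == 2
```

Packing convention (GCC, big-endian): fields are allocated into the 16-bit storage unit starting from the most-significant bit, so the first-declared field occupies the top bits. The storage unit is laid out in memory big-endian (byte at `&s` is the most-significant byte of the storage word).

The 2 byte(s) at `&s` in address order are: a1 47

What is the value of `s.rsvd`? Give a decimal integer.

[0]=0xa1 [1]=0x47 (big-endian) → word 0xa147
rsvd [9+:7] = (word>>9) & 0x7f = 80  ←
flags [2+:7] = (word>>2) & 0x7f = 81
tag [0+:2] = (word>>0) & 0x3 = 3

80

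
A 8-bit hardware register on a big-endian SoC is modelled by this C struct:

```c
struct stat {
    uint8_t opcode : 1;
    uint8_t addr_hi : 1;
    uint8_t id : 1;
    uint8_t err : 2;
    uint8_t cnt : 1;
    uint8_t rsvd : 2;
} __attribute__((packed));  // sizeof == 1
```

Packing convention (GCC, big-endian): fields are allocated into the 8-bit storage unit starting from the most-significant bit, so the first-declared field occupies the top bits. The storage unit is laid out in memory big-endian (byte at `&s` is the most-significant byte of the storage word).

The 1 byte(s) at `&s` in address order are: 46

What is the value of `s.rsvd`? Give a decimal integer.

[0]=0x46 (big-endian) → word 0x46
opcode:1 @ bit 7 → (0x46>>7)&0x1 = 0x0
addr_hi:1 @ bit 6 → (0x46>>6)&0x1 = 0x1
id:1 @ bit 5 → (0x46>>5)&0x1 = 0x0
err:2 @ bit 3 → (0x46>>3)&0x3 = 0x0
cnt:1 @ bit 2 → (0x46>>2)&0x1 = 0x1
rsvd:2 @ bit 0 → (0x46>>0)&0x3 = 0x2  ←

2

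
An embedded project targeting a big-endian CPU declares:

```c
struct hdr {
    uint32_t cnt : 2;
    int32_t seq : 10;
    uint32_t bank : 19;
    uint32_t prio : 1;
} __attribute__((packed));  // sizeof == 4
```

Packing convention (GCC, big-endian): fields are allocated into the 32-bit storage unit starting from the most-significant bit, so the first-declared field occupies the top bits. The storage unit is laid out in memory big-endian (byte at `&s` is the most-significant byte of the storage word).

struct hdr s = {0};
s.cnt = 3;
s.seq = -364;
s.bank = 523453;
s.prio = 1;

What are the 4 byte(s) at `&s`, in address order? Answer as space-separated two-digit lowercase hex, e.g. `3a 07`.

e9 4f f9 7b

cnt (2b) val=3 bits=0x3 at bit 30: 0xc0000000
seq (10b) val=-364 bits=0x294 at bit 20: 0xe9400000
bank (19b) val=523453 bits=0x7fcbd at bit 1: 0xe94ff97a
prio (1b) val=1 bits=0x1 at bit 0: 0xe94ff97b
word = 0xe94ff97b → big-endian bytes:
  [0]=0xe9  [1]=0x4f  [2]=0xf9  [3]=0x7b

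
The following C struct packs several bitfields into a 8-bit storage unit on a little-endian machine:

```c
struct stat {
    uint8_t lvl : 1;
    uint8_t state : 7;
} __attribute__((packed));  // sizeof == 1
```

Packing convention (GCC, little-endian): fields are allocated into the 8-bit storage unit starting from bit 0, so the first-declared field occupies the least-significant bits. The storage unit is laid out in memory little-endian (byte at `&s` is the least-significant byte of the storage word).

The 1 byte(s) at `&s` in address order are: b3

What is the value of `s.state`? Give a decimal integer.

89

[0]=0xb3 (little-endian) → word 0xb3
lvl:1 @ bit 0 → (0xb3>>0)&0x1 = 0x1
state:7 @ bit 1 → (0xb3>>1)&0x7f = 0x59  ←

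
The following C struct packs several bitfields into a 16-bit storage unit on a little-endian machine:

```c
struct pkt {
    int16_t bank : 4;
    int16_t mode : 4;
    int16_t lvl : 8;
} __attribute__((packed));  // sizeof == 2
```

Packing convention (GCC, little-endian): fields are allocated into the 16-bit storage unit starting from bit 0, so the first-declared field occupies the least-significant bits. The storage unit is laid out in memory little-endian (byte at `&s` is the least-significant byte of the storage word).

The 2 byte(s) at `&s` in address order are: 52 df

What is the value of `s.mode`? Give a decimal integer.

[0]=0x52 [1]=0xdf (little-endian) → word 0xdf52
bank:4 @ bit 0 → (0xdf52>>0)&0xf = 0x2
mode:4 @ bit 4 → (0xdf52>>4)&0xf = 0x5  ←
lvl:8 @ bit 8 → (0xdf52>>8)&0xff = 0xdf
mode signed 4b, MSB=0: value = 5

5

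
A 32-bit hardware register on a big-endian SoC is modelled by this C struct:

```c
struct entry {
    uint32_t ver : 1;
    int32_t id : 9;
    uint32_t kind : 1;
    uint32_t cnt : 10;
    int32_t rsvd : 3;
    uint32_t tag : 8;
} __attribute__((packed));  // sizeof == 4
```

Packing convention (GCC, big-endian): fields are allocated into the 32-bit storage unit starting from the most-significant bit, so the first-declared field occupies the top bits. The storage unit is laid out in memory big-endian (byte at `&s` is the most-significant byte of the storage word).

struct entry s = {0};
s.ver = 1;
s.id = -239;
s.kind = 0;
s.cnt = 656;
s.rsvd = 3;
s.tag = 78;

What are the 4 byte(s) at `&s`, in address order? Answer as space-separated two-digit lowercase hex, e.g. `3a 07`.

c4 54 83 4e

ver:1 = 1 → 0x1 << 31 → word 0x80000000
id:9 = -239 → 0x111 << 22 → word 0xc4400000
kind:1 = 0 → 0x0 << 21 → word 0xc4400000
cnt:10 = 656 → 0x290 << 11 → word 0xc4548000
rsvd:3 = 3 → 0x3 << 8 → word 0xc4548300
tag:8 = 78 → 0x4e << 0 → word 0xc454834e
word = 0xc454834e → big-endian bytes:
  [0]=0xc4  [1]=0x54  [2]=0x83  [3]=0x4e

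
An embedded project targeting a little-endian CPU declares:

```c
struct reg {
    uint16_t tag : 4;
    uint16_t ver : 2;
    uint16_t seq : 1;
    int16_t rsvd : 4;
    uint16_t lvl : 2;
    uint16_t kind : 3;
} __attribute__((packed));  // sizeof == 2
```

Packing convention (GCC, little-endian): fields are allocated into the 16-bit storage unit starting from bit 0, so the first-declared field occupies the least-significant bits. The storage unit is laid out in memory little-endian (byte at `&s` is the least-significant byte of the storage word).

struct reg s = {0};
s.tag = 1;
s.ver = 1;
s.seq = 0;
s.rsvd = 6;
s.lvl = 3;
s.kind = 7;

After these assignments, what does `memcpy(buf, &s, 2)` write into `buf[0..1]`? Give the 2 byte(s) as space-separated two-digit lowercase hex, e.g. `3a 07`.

11 fb

tag (4b) val=1 bits=0x1 at bit 0: 0x0001
ver (2b) val=1 bits=0x1 at bit 4: 0x0011
seq (1b) val=0 bits=0x0 at bit 6: 0x0011
rsvd (4b) val=6 bits=0x6 at bit 7: 0x0311
lvl (2b) val=3 bits=0x3 at bit 11: 0x1b11
kind (3b) val=7 bits=0x7 at bit 13: 0xfb11
word = 0xfb11 → little-endian bytes:
  [0]=0x11  [1]=0xfb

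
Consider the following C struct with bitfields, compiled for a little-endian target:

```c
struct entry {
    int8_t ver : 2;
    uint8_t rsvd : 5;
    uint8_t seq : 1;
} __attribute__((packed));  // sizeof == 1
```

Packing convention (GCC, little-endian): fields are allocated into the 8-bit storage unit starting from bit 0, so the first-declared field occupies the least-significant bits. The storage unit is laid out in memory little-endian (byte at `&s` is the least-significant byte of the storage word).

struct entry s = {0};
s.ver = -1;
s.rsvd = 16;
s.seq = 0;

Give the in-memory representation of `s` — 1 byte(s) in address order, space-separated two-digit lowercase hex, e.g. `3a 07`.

43

ver:2 = -1 → 0x3 << 0 → word 0x03
rsvd:5 = 16 → 0x10 << 2 → word 0x43
seq:1 = 0 → 0x0 << 7 → word 0x43
word = 0x43 → little-endian bytes:
  [0]=0x43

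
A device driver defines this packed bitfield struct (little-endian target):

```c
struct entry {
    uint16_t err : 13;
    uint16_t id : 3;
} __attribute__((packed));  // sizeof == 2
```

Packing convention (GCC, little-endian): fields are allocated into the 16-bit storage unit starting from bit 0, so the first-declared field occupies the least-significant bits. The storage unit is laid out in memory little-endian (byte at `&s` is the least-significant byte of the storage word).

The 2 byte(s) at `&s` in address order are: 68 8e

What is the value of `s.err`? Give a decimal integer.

[0]=0x68 [1]=0x8e (little-endian) → word 0x8e68
err [0+:13] = (word>>0) & 0x1fff = 3688  ←
id [13+:3] = (word>>13) & 0x7 = 4

3688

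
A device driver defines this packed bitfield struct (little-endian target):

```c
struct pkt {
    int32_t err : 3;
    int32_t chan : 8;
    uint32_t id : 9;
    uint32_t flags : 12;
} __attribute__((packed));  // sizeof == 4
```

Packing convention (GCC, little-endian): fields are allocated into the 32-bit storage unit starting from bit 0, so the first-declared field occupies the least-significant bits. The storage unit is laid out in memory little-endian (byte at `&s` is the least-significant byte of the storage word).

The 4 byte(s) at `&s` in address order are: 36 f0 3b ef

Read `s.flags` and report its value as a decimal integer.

3827

[0]=0x36 [1]=0xf0 [2]=0x3b [3]=0xef (little-endian) → word 0xef3bf036
err:3 @ bit 0 → (0xef3bf036>>0)&0x7 = 0x6
chan:8 @ bit 3 → (0xef3bf036>>3)&0xff = 0x6
id:9 @ bit 11 → (0xef3bf036>>11)&0x1ff = 0x17e
flags:12 @ bit 20 → (0xef3bf036>>20)&0xfff = 0xef3  ←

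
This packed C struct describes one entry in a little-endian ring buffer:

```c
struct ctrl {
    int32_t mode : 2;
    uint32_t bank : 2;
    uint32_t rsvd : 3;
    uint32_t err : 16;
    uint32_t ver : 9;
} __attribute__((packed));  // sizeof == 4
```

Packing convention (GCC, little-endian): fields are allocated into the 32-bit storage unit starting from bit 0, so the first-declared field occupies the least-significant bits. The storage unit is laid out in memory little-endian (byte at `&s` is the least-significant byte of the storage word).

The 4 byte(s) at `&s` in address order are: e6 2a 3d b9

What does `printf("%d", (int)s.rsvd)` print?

6

[0]=0xe6 [1]=0x2a [2]=0x3d [3]=0xb9 (little-endian) → word 0xb93d2ae6
mode [0+:2] = (word>>0) & 0x3 = 2
bank [2+:2] = (word>>2) & 0x3 = 1
rsvd [4+:3] = (word>>4) & 0x7 = 6  ←
err [7+:16] = (word>>7) & 0xffff = 31317
ver [23+:9] = (word>>23) & 0x1ff = 370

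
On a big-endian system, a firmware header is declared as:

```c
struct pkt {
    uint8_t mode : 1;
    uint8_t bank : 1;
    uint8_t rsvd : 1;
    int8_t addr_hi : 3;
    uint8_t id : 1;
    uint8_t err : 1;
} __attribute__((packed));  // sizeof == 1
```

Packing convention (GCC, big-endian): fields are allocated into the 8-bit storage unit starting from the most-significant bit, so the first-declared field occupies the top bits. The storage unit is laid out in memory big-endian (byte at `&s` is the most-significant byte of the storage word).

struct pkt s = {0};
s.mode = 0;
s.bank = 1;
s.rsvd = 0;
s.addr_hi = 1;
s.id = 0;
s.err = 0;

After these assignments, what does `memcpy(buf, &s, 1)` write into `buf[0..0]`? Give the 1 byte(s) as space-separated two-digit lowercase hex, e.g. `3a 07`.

mode (1b) val=0 bits=0x0 at bit 7: 0x00
bank (1b) val=1 bits=0x1 at bit 6: 0x40
rsvd (1b) val=0 bits=0x0 at bit 5: 0x40
addr_hi (3b) val=1 bits=0x1 at bit 2: 0x44
id (1b) val=0 bits=0x0 at bit 1: 0x44
err (1b) val=0 bits=0x0 at bit 0: 0x44
word = 0x44 → big-endian bytes:
  [0]=0x44

44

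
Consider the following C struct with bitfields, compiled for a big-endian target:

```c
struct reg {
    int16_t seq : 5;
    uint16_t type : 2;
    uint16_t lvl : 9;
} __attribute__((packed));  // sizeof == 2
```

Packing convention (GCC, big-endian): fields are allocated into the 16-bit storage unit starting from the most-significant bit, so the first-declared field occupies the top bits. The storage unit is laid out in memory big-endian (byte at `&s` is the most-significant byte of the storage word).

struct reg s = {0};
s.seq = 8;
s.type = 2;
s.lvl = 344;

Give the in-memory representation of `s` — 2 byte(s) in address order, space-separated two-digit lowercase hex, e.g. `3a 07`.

seq:5 = 8 → 0x8 << 11 → word 0x4000
type:2 = 2 → 0x2 << 9 → word 0x4400
lvl:9 = 344 → 0x158 << 0 → word 0x4558
word = 0x4558 → big-endian bytes:
  [0]=0x45  [1]=0x58

45 58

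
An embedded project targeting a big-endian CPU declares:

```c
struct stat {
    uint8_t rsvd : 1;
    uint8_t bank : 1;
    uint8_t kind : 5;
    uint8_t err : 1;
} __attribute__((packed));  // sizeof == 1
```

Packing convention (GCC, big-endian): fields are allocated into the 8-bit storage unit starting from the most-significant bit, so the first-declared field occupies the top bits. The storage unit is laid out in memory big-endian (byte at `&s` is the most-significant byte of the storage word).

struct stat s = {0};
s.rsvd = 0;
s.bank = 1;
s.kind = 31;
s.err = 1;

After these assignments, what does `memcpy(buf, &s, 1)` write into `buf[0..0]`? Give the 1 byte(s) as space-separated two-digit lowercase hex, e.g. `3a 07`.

7f

rsvd:1 = 0 → 0x0 << 7 → word 0x00
bank:1 = 1 → 0x1 << 6 → word 0x40
kind:5 = 31 → 0x1f << 1 → word 0x7e
err:1 = 1 → 0x1 << 0 → word 0x7f
word = 0x7f → big-endian bytes:
  [0]=0x7f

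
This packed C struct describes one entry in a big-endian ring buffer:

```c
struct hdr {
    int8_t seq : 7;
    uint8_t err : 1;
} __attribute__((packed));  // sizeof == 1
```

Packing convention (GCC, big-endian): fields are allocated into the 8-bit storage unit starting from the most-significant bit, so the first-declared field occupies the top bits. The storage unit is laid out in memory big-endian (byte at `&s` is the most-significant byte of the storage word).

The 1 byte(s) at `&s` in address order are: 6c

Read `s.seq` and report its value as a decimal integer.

54

[0]=0x6c (big-endian) → word 0x6c
seq:7 @ bit 1 → (0x6c>>1)&0x7f = 0x36  ←
err:1 @ bit 0 → (0x6c>>0)&0x1 = 0x0
seq signed 7b, MSB=0: value = 54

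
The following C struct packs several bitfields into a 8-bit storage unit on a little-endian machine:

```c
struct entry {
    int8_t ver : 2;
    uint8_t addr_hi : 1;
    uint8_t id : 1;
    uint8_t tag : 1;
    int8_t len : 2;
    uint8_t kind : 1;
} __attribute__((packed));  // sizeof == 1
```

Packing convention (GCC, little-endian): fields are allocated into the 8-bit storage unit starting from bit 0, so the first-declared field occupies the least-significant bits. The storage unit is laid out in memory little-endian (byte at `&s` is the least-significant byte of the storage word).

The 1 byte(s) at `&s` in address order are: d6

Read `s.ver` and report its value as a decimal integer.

-2

[0]=0xd6 (little-endian) → word 0xd6
ver:2 @ bit 0 → (0xd6>>0)&0x3 = 0x2  ←
addr_hi:1 @ bit 2 → (0xd6>>2)&0x1 = 0x1
id:1 @ bit 3 → (0xd6>>3)&0x1 = 0x0
tag:1 @ bit 4 → (0xd6>>4)&0x1 = 0x1
len:2 @ bit 5 → (0xd6>>5)&0x3 = 0x2
kind:1 @ bit 7 → (0xd6>>7)&0x1 = 0x1
ver signed 2b, MSB=1: 2 - 4 = -2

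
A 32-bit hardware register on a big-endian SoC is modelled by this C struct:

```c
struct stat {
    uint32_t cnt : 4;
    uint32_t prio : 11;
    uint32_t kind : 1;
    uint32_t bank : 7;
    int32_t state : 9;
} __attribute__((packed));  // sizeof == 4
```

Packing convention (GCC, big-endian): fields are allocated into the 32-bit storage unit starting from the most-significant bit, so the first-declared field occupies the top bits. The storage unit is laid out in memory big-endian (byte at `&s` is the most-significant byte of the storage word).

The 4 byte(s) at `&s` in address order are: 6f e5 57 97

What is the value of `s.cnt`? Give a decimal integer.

6

[0]=0x6f [1]=0xe5 [2]=0x57 [3]=0x97 (big-endian) → word 0x6fe55797
cnt [28+:4] = (word>>28) & 0xf = 6  ←
prio [17+:11] = (word>>17) & 0x7ff = 2034
kind [16+:1] = (word>>16) & 0x1 = 1
bank [9+:7] = (word>>9) & 0x7f = 43
state [0+:9] = (word>>0) & 0x1ff = 407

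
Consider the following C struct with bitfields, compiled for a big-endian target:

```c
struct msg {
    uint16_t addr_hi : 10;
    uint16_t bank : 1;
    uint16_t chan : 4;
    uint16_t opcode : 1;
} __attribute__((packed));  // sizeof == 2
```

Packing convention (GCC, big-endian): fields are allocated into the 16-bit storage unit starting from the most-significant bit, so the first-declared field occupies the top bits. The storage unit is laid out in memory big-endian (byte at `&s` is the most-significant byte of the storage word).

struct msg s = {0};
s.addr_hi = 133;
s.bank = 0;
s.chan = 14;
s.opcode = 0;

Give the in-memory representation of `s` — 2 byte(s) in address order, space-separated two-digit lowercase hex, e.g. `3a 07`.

21 5c

[6+:10] addr_hi=133 & 0x3ff = 0x85; word=0x2140
[5+:1] bank=0 & 0x1 = 0x0; word=0x2140
[1+:4] chan=14 & 0xf = 0xe; word=0x215c
[0+:1] opcode=0 & 0x1 = 0x0; word=0x215c
word = 0x215c → big-endian bytes:
  [0]=0x21  [1]=0x5c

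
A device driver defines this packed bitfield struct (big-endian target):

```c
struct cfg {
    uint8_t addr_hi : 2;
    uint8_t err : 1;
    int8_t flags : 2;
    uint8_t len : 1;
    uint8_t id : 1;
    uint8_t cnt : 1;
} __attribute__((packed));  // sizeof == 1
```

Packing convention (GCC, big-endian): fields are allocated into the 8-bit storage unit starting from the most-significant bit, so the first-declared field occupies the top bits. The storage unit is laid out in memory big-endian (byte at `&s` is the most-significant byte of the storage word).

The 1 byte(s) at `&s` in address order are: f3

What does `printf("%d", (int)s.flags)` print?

-2

[0]=0xf3 (big-endian) → word 0xf3
addr_hi:2 @ bit 6 → (0xf3>>6)&0x3 = 0x3
err:1 @ bit 5 → (0xf3>>5)&0x1 = 0x1
flags:2 @ bit 3 → (0xf3>>3)&0x3 = 0x2  ←
len:1 @ bit 2 → (0xf3>>2)&0x1 = 0x0
id:1 @ bit 1 → (0xf3>>1)&0x1 = 0x1
cnt:1 @ bit 0 → (0xf3>>0)&0x1 = 0x1
flags signed 2b, MSB=1: 2 - 4 = -2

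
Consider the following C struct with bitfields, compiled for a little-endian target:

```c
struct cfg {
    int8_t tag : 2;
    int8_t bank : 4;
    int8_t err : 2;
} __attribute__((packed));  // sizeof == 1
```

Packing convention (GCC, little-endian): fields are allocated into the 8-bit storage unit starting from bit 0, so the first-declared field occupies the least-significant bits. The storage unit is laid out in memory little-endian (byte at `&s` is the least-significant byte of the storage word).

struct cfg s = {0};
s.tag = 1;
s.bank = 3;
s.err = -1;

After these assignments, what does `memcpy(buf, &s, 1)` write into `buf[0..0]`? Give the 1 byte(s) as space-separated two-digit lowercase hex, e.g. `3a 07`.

cd

tag (2b) val=1 bits=0x1 at bit 0: 0x01
bank (4b) val=3 bits=0x3 at bit 2: 0x0d
err (2b) val=-1 bits=0x3 at bit 6: 0xcd
word = 0xcd → little-endian bytes:
  [0]=0xcd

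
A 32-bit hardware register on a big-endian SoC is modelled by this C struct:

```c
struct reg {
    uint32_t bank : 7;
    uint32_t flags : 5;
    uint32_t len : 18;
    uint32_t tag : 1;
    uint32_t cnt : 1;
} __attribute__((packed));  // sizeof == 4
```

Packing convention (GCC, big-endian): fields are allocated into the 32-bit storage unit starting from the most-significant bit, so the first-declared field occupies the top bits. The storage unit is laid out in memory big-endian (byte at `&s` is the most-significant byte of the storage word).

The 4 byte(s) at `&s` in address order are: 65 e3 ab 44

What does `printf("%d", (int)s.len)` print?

60113

[0]=0x65 [1]=0xe3 [2]=0xab [3]=0x44 (big-endian) → word 0x65e3ab44
bank [25+:7] = (word>>25) & 0x7f = 50
flags [20+:5] = (word>>20) & 0x1f = 30
len [2+:18] = (word>>2) & 0x3ffff = 60113  ←
tag [1+:1] = (word>>1) & 0x1 = 0
cnt [0+:1] = (word>>0) & 0x1 = 0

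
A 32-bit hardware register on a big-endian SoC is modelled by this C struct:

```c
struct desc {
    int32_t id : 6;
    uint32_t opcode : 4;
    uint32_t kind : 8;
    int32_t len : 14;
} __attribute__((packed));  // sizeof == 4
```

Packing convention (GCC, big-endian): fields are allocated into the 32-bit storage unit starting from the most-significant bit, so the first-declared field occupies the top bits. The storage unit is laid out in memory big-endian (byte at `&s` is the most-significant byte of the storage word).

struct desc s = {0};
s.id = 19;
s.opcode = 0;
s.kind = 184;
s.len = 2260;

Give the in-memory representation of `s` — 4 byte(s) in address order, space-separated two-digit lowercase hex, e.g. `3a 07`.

id (6b) val=19 bits=0x13 at bit 26: 0x4c000000
opcode (4b) val=0 bits=0x0 at bit 22: 0x4c000000
kind (8b) val=184 bits=0xb8 at bit 14: 0x4c2e0000
len (14b) val=2260 bits=0x8d4 at bit 0: 0x4c2e08d4
word = 0x4c2e08d4 → big-endian bytes:
  [0]=0x4c  [1]=0x2e  [2]=0x08  [3]=0xd4

4c 2e 08 d4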